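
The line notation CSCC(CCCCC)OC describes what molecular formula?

C9H20OS

Heavy atoms from the SMILES: 9 C, 1 O, 1 S.
Implicit hydrogens by atom environment:
  5 × C: 2 H each → 10
  3 × C: 3 H each → 9
  1 × C: 1 H
  1 × O: no H
  1 × S: no H
  Total hydrogens = 20.
Molecular formula: C9H20OS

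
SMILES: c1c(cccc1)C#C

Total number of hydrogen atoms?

Hydrogens are implicit in SMILES; fill each atom to its normal valence:
  5 × C (aromatic): 1 H each → 5
  1 × C: 1 H
  1 × C (aromatic): no H
  1 × C: no H
  Total hydrogens = 6.

6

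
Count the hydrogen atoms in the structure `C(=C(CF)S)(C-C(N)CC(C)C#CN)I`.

16

Hydrogens are implicit in SMILES; fill each atom to its normal valence:
  4 × C: no H
  3 × C: 2 H each → 6
  2 × C: 1 H each → 2
  2 × N: 2 H each → 4
  1 × C: 3 H
  1 × F: no H
  1 × I: no H
  1 × S: 1 H
  Total hydrogens = 16.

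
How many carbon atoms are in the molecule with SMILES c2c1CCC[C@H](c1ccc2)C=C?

The symbol for carbon appears 12 times in the SMILES. Lowercase c denotes aromatic carbon and counts toward C.

12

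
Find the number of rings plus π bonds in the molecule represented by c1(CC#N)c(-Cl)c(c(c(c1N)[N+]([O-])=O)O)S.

Molecular formula from the SMILES: C8H6ClN3O3S.
DoU = (2C + 2 + N − H − X)/2 = (2·8 + 2 + 3 − 6 − 1)/2 = 14/2 = 7.
(Structurally: 1 ring(s) + 6 π bond(s) = 7.)

7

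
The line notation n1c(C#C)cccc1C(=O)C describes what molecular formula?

Heavy atoms from the SMILES: 9 C, 1 N, 1 O.
Implicit hydrogens by atom environment:
  3 × C (aromatic): 1 H each → 3
  2 × C (aromatic): no H
  2 × C: no H
  1 × C: 3 H
  1 × C: 1 H
  1 × N (aromatic): no H
  1 × O: no H
  Total hydrogens = 7.
Molecular formula: C9H7NO

C9H7NO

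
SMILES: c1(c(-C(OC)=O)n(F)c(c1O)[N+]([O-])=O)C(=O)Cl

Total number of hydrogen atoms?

4

Hydrogens are implicit in SMILES; fill each atom to its normal valence:
  4 × C (aromatic): no H
  4 × O: no H
  2 × C: no H
  1 × C: 3 H
  1 × Cl: no H
  1 × F: no H
  1 × N (aromatic): no H
  1 × N (charge +1): no H
  1 × O: 1 H
  1 × O (charge -1): no H
  Total hydrogens = 4.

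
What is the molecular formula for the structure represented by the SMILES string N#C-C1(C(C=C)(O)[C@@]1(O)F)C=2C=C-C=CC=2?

C12H10FNO2

Heavy atoms from the SMILES: 12 C, 1 F, 1 N, 2 O.
Implicit hydrogens by atom environment:
  5 × C (aromatic): 1 H each → 5
  4 × C: no H
  2 × O: 1 H each → 2
  1 × C: 2 H
  1 × C: 1 H
  1 × C (aromatic): no H
  1 × F: no H
  1 × N: no H
  Total hydrogens = 10.
Molecular formula: C12H10FNO2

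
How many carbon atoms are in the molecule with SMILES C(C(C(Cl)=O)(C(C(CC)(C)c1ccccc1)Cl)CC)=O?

The symbol for carbon appears 16 times in the SMILES. Lowercase c denotes aromatic carbon and counts toward C.

16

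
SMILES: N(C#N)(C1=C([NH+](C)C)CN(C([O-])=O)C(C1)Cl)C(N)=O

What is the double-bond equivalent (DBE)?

Molecular formula from the SMILES: C10H14ClN5O3.
DoU = (2C + 2 + N − H − X)/2 = (2·10 + 2 + 5 − 14 − 1)/2 = 12/2 = 6.
(Structurally: 1 ring(s) + 5 π bond(s) = 6.)

6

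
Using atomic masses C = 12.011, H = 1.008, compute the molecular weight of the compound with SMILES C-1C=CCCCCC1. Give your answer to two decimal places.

110.20

Molecular formula: C8H14.
M = 8×12.011 + 14×1.008 = 110.20 g/mol.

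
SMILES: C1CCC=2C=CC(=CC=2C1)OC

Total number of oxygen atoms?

1

The symbol for oxygen appears 1 time in the SMILES.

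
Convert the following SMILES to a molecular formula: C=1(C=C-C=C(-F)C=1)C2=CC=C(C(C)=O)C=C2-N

C14H12FNO

Heavy atoms from the SMILES: 14 C, 1 F, 1 N, 1 O.
Implicit hydrogens by atom environment:
  7 × C (aromatic): 1 H each → 7
  5 × C (aromatic): no H
  1 × C: 3 H
  1 × C: no H
  1 × F: no H
  1 × N: 2 H
  1 × O: no H
  Total hydrogens = 12.
Molecular formula: C14H12FNO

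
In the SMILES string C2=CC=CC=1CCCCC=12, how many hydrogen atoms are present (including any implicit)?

12

Hydrogens are implicit in SMILES; fill each atom to its normal valence:
  4 × C: 2 H each → 8
  4 × C (aromatic): 1 H each → 4
  2 × C (aromatic): no H
  Total hydrogens = 12.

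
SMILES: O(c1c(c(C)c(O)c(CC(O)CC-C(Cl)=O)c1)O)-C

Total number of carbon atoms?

13

The symbol for carbon appears 13 times in the SMILES. Lowercase c denotes aromatic carbon and counts toward C.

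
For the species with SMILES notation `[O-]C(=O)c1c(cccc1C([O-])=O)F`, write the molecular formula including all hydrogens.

Heavy atoms from the SMILES: 8 C, 1 F, 4 O.
Implicit hydrogens by atom environment:
  3 × C (aromatic): 1 H each → 3
  3 × C (aromatic): no H
  2 × C: no H
  2 × O: no H
  2 × O (charge -1): no H
  1 × F: no H
  Total hydrogens = 3.
Net charge -2.
Molecular formula: [C8H3FO4]2-

[C8H3FO4]2-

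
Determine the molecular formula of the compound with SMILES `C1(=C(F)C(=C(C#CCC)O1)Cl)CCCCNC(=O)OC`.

Heavy atoms from the SMILES: 14 C, 1 Cl, 1 F, 1 N, 3 O.
Implicit hydrogens by atom environment:
  5 × C: 2 H each → 10
  4 × C (aromatic): no H
  3 × C: no H
  2 × C: 3 H each → 6
  2 × O: no H
  1 × Cl: no H
  1 × F: no H
  1 × N: 1 H
  1 × O (aromatic): no H
  Total hydrogens = 17.
Molecular formula: C14H17ClFNO3

C14H17ClFNO3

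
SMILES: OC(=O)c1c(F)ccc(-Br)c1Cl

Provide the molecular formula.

Heavy atoms from the SMILES: 1 Br, 7 C, 1 Cl, 1 F, 2 O.
Implicit hydrogens by atom environment:
  4 × C (aromatic): no H
  2 × C (aromatic): 1 H each → 2
  1 × Br: no H
  1 × C: no H
  1 × Cl: no H
  1 × F: no H
  1 × O: 1 H
  1 × O: no H
  Total hydrogens = 3.
Molecular formula: C7H3BrClFO2

C7H3BrClFO2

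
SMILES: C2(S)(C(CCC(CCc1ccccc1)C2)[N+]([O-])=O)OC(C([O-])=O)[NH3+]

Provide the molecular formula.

Heavy atoms from the SMILES: 16 C, 2 N, 5 O, 1 S.
Implicit hydrogens by atom environment:
  5 × C: 2 H each → 10
  5 × C (aromatic): 1 H each → 5
  3 × C: 1 H each → 3
  3 × O: no H
  2 × C: no H
  2 × O (charge -1): no H
  1 × C (aromatic): no H
  1 × N (charge +1): 3 H
  1 × N (charge +1): no H
  1 × S: 1 H
  Total hydrogens = 22.
Molecular formula: C16H22N2O5S

C16H22N2O5S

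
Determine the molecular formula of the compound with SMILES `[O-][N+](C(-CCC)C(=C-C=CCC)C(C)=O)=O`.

Heavy atoms from the SMILES: 12 C, 1 N, 3 O.
Implicit hydrogens by atom environment:
  4 × C: 1 H each → 4
  3 × C: 3 H each → 9
  3 × C: 2 H each → 6
  2 × C: no H
  2 × O: no H
  1 × N (charge +1): no H
  1 × O (charge -1): no H
  Total hydrogens = 19.
Molecular formula: C12H19NO3

C12H19NO3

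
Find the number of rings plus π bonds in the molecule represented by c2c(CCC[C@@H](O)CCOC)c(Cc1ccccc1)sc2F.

Molecular formula from the SMILES: C18H23FO2S.
DoU = (2C + 2 + N − H − X)/2 = (2·18 + 2 + 0 − 23 − 1)/2 = 14/2 = 7.
(Structurally: 2 ring(s) + 5 π bond(s) = 7.)

7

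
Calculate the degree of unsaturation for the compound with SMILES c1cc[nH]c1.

Molecular formula from the SMILES: C4H5N.
DoU = (2C + 2 + N − H − X)/2 = (2·4 + 2 + 1 − 5 − 0)/2 = 6/2 = 3.
(Structurally: 1 ring(s) + 2 π bond(s) = 3.)

3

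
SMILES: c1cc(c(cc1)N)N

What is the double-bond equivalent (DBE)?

4

Molecular formula from the SMILES: C6H8N2.
DoU = (2C + 2 + N − H − X)/2 = (2·6 + 2 + 2 − 8 − 0)/2 = 8/2 = 4.
(Structurally: 1 ring(s) + 3 π bond(s) = 4.)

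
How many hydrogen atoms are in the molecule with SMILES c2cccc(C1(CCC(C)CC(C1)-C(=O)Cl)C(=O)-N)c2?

Hydrogens are implicit in SMILES; fill each atom to its normal valence:
  5 × C (aromatic): 1 H each → 5
  4 × C: 2 H each → 8
  3 × C: no H
  2 × C: 1 H each → 2
  2 × O: no H
  1 × C: 3 H
  1 × C (aromatic): no H
  1 × Cl: no H
  1 × N: 2 H
  Total hydrogens = 20.

20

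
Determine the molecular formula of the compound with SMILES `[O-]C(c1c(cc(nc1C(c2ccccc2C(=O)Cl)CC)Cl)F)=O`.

Heavy atoms from the SMILES: 16 C, 2 Cl, 1 F, 1 N, 3 O.
Implicit hydrogens by atom environment:
  6 × C (aromatic): no H
  5 × C (aromatic): 1 H each → 5
  2 × C: no H
  2 × Cl: no H
  2 × O: no H
  1 × C: 3 H
  1 × C: 2 H
  1 × C: 1 H
  1 × F: no H
  1 × N (aromatic): no H
  1 × O (charge -1): no H
  Total hydrogens = 11.
Net charge -1.
Molecular formula: C16H11Cl2FNO3-

C16H11Cl2FNO3-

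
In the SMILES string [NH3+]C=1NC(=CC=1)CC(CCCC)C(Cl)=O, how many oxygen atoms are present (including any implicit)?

The symbol for oxygen appears 1 time in the SMILES.

1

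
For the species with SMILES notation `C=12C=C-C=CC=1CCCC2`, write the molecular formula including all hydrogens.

C10H12

Heavy atoms from the SMILES: 10 C.
Implicit hydrogens by atom environment:
  4 × C: 2 H each → 8
  4 × C (aromatic): 1 H each → 4
  2 × C (aromatic): no H
  Total hydrogens = 12.
Molecular formula: C10H12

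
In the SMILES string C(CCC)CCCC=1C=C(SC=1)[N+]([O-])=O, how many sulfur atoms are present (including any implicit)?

The symbol for sulfur appears 1 time in the SMILES.

1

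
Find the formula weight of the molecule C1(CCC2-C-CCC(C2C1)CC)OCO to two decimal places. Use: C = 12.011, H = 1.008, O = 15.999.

Molecular formula: C13H24O2.
M = 13×12.011 + 24×1.008 + 2×15.999 = 212.33 g/mol.

212.33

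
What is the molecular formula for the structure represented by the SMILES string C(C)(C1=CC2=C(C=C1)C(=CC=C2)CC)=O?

C14H14O

Heavy atoms from the SMILES: 14 C, 1 O.
Implicit hydrogens by atom environment:
  6 × C (aromatic): 1 H each → 6
  4 × C (aromatic): no H
  2 × C: 3 H each → 6
  1 × C: 2 H
  1 × C: no H
  1 × O: no H
  Total hydrogens = 14.
Molecular formula: C14H14O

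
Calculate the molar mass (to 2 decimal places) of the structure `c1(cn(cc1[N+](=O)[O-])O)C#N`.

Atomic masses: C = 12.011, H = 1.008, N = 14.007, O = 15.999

153.10

Molecular formula: C5H3N3O3.
M = 5×12.011 + 3×1.008 + 3×14.007 + 3×15.999 = 153.10 g/mol.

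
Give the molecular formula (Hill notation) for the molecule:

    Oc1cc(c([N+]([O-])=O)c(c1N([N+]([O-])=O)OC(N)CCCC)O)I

C11H15IN4O7

Heavy atoms from the SMILES: 11 C, 1 I, 4 N, 7 O.
Implicit hydrogens by atom environment:
  5 × C (aromatic): no H
  3 × C: 2 H each → 6
  3 × O: no H
  2 × N (charge +1): no H
  2 × O: 1 H each → 2
  2 × O (charge -1): no H
  1 × C: 3 H
  1 × C (aromatic): 1 H
  1 × C: 1 H
  1 × I: no H
  1 × N: 2 H
  1 × N: no H
  Total hydrogens = 15.
Molecular formula: C11H15IN4O7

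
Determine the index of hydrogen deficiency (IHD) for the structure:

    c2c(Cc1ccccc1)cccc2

Molecular formula from the SMILES: C13H12.
DoU = (2C + 2 + N − H − X)/2 = (2·13 + 2 + 0 − 12 − 0)/2 = 16/2 = 8.
(Structurally: 2 ring(s) + 6 π bond(s) = 8.)

8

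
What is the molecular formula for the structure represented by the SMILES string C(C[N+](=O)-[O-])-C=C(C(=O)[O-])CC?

C7H10NO4-

Heavy atoms from the SMILES: 7 C, 1 N, 4 O.
Implicit hydrogens by atom environment:
  3 × C: 2 H each → 6
  2 × C: no H
  2 × O: no H
  2 × O (charge -1): no H
  1 × C: 3 H
  1 × C: 1 H
  1 × N (charge +1): no H
  Total hydrogens = 10.
Net charge -1.
Molecular formula: C7H10NO4-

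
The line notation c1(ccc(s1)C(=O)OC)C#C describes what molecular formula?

Heavy atoms from the SMILES: 8 C, 2 O, 1 S.
Implicit hydrogens by atom environment:
  2 × C (aromatic): 1 H each → 2
  2 × C (aromatic): no H
  2 × C: no H
  2 × O: no H
  1 × C: 3 H
  1 × C: 1 H
  1 × S (aromatic): no H
  Total hydrogens = 6.
Molecular formula: C8H6O2S

C8H6O2S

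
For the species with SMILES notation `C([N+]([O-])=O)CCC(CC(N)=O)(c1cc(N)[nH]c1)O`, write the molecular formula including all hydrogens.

C10H16N4O4

Heavy atoms from the SMILES: 10 C, 4 N, 4 O.
Implicit hydrogens by atom environment:
  4 × C: 2 H each → 8
  2 × C (aromatic): 1 H each → 2
  2 × C (aromatic): no H
  2 × C: no H
  2 × N: 2 H each → 4
  2 × O: no H
  1 × N (aromatic): 1 H
  1 × N (charge +1): no H
  1 × O: 1 H
  1 × O (charge -1): no H
  Total hydrogens = 16.
Molecular formula: C10H16N4O4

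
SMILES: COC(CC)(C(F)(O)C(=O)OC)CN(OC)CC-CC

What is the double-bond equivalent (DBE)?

Molecular formula from the SMILES: C13H26FNO5.
DoU = (2C + 2 + N − H − X)/2 = (2·13 + 2 + 1 − 26 − 1)/2 = 2/2 = 1.
(Structurally: 0 ring(s) + 1 π bond(s) = 1.)

1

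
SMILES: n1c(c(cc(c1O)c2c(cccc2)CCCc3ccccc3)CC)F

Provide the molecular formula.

C22H22FNO

Heavy atoms from the SMILES: 22 C, 1 F, 1 N, 1 O.
Implicit hydrogens by atom environment:
  10 × C (aromatic): 1 H each → 10
  7 × C (aromatic): no H
  4 × C: 2 H each → 8
  1 × C: 3 H
  1 × F: no H
  1 × N (aromatic): no H
  1 × O: 1 H
  Total hydrogens = 22.
Molecular formula: C22H22FNO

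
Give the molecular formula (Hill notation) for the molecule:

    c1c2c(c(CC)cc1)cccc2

C12H12

Heavy atoms from the SMILES: 12 C.
Implicit hydrogens by atom environment:
  7 × C (aromatic): 1 H each → 7
  3 × C (aromatic): no H
  1 × C: 3 H
  1 × C: 2 H
  Total hydrogens = 12.
Molecular formula: C12H12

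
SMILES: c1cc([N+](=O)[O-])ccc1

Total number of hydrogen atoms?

5

Hydrogens are implicit in SMILES; fill each atom to its normal valence:
  5 × C (aromatic): 1 H each → 5
  1 × C (aromatic): no H
  1 × N (charge +1): no H
  1 × O: no H
  1 × O (charge -1): no H
  Total hydrogens = 5.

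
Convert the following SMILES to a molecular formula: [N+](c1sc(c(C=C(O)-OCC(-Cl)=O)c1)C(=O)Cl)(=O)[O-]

C9H5Cl2NO6S

Heavy atoms from the SMILES: 9 C, 2 Cl, 1 N, 6 O, 1 S.
Implicit hydrogens by atom environment:
  4 × O: no H
  3 × C (aromatic): no H
  3 × C: no H
  2 × Cl: no H
  1 × C: 2 H
  1 × C (aromatic): 1 H
  1 × C: 1 H
  1 × N (charge +1): no H
  1 × O: 1 H
  1 × O (charge -1): no H
  1 × S (aromatic): no H
  Total hydrogens = 5.
Molecular formula: C9H5Cl2NO6S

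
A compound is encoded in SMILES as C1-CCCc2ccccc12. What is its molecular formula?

Heavy atoms from the SMILES: 10 C.
Implicit hydrogens by atom environment:
  4 × C: 2 H each → 8
  4 × C (aromatic): 1 H each → 4
  2 × C (aromatic): no H
  Total hydrogens = 12.
Molecular formula: C10H12

C10H12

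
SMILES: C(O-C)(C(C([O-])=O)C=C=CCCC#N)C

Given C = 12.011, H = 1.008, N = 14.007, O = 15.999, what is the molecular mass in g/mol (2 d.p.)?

Molecular formula: C11H14NO3-.
M = 11×12.011 + 14×1.008 + 1×14.007 + 3×15.999 = 208.24 g/mol.

208.24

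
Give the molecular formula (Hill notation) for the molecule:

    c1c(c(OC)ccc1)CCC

C10H14O

Heavy atoms from the SMILES: 10 C, 1 O.
Implicit hydrogens by atom environment:
  4 × C (aromatic): 1 H each → 4
  2 × C: 3 H each → 6
  2 × C: 2 H each → 4
  2 × C (aromatic): no H
  1 × O: no H
  Total hydrogens = 14.
Molecular formula: C10H14O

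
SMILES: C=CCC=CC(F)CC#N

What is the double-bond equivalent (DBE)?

Molecular formula from the SMILES: C8H10FN.
DoU = (2C + 2 + N − H − X)/2 = (2·8 + 2 + 1 − 10 − 1)/2 = 8/2 = 4.
(Structurally: 0 ring(s) + 4 π bond(s) = 4.)

4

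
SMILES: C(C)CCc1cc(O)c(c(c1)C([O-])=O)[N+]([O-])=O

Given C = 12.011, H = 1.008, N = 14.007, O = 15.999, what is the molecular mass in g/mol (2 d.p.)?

238.22

Molecular formula: C11H12NO5-.
M = 11×12.011 + 12×1.008 + 1×14.007 + 5×15.999 = 238.22 g/mol.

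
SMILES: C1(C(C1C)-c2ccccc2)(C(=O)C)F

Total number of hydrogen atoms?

13

Hydrogens are implicit in SMILES; fill each atom to its normal valence:
  5 × C (aromatic): 1 H each → 5
  2 × C: 3 H each → 6
  2 × C: 1 H each → 2
  2 × C: no H
  1 × C (aromatic): no H
  1 × F: no H
  1 × O: no H
  Total hydrogens = 13.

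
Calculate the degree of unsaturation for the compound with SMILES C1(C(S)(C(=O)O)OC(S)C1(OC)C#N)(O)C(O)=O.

Molecular formula from the SMILES: C8H9NO7S2.
DoU = (2C + 2 + N − H − X)/2 = (2·8 + 2 + 1 − 9 − 0)/2 = 10/2 = 5.
(Structurally: 1 ring(s) + 4 π bond(s) = 5.)

5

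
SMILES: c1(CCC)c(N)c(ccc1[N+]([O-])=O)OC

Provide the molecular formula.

C10H14N2O3

Heavy atoms from the SMILES: 10 C, 2 N, 3 O.
Implicit hydrogens by atom environment:
  4 × C (aromatic): no H
  2 × C: 3 H each → 6
  2 × C: 2 H each → 4
  2 × C (aromatic): 1 H each → 2
  2 × O: no H
  1 × N: 2 H
  1 × N (charge +1): no H
  1 × O (charge -1): no H
  Total hydrogens = 14.
Molecular formula: C10H14N2O3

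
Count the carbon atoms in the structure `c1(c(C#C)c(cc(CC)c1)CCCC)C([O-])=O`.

15

The symbol for carbon appears 15 times in the SMILES. Lowercase c denotes aromatic carbon and counts toward C.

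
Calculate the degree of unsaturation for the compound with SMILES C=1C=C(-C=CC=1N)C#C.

Molecular formula from the SMILES: C8H7N.
DoU = (2C + 2 + N − H − X)/2 = (2·8 + 2 + 1 − 7 − 0)/2 = 12/2 = 6.
(Structurally: 1 ring(s) + 5 π bond(s) = 6.)

6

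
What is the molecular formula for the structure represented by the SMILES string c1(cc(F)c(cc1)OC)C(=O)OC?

Heavy atoms from the SMILES: 9 C, 1 F, 3 O.
Implicit hydrogens by atom environment:
  3 × C (aromatic): 1 H each → 3
  3 × C (aromatic): no H
  3 × O: no H
  2 × C: 3 H each → 6
  1 × C: no H
  1 × F: no H
  Total hydrogens = 9.
Molecular formula: C9H9FO3

C9H9FO3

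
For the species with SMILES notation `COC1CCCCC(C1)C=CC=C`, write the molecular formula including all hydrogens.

C12H20O

Heavy atoms from the SMILES: 12 C, 1 O.
Implicit hydrogens by atom environment:
  6 × C: 2 H each → 12
  5 × C: 1 H each → 5
  1 × C: 3 H
  1 × O: no H
  Total hydrogens = 20.
Molecular formula: C12H20O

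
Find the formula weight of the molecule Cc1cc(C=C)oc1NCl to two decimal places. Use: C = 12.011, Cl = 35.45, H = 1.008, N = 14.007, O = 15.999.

157.60

Molecular formula: C7H8ClNO.
M = 7×12.011 + 1×35.45 + 8×1.008 + 1×14.007 + 1×15.999 = 157.60 g/mol.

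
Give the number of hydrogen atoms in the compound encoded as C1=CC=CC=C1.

6

Hydrogens are implicit in SMILES; fill each atom to its normal valence:
  6 × C (aromatic): 1 H each → 6
  Total hydrogens = 6.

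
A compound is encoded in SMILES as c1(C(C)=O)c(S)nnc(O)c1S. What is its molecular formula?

C6H6N2O2S2

Heavy atoms from the SMILES: 6 C, 2 N, 2 O, 2 S.
Implicit hydrogens by atom environment:
  4 × C (aromatic): no H
  2 × N (aromatic): no H
  2 × S: 1 H each → 2
  1 × C: 3 H
  1 × C: no H
  1 × O: 1 H
  1 × O: no H
  Total hydrogens = 6.
Molecular formula: C6H6N2O2S2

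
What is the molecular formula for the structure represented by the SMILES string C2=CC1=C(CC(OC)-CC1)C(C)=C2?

Heavy atoms from the SMILES: 12 C, 1 O.
Implicit hydrogens by atom environment:
  3 × C: 2 H each → 6
  3 × C (aromatic): 1 H each → 3
  3 × C (aromatic): no H
  2 × C: 3 H each → 6
  1 × C: 1 H
  1 × O: no H
  Total hydrogens = 16.
Molecular formula: C12H16O

C12H16O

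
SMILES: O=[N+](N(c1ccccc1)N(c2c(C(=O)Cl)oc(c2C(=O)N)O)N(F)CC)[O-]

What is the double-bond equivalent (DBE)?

10

Molecular formula from the SMILES: C14H13ClFN5O6.
DoU = (2C + 2 + N − H − X)/2 = (2·14 + 2 + 5 − 13 − 2)/2 = 20/2 = 10.
(Structurally: 2 ring(s) + 8 π bond(s) = 10.)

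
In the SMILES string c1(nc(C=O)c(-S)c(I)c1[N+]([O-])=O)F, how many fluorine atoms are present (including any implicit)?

The symbol for fluorine appears 1 time in the SMILES.

1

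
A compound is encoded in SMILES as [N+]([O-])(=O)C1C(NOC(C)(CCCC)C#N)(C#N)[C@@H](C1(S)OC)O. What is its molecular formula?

C13H20N4O5S

Heavy atoms from the SMILES: 13 C, 4 N, 5 O, 1 S.
Implicit hydrogens by atom environment:
  5 × C: no H
  3 × C: 3 H each → 9
  3 × C: 2 H each → 6
  3 × O: no H
  2 × C: 1 H each → 2
  2 × N: no H
  1 × N: 1 H
  1 × N (charge +1): no H
  1 × O: 1 H
  1 × O (charge -1): no H
  1 × S: 1 H
  Total hydrogens = 20.
Molecular formula: C13H20N4O5S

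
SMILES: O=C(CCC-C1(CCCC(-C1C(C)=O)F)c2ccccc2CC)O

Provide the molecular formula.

C20H27FO3

Heavy atoms from the SMILES: 20 C, 1 F, 3 O.
Implicit hydrogens by atom environment:
  7 × C: 2 H each → 14
  4 × C (aromatic): 1 H each → 4
  3 × C: no H
  2 × C: 3 H each → 6
  2 × C: 1 H each → 2
  2 × C (aromatic): no H
  2 × O: no H
  1 × F: no H
  1 × O: 1 H
  Total hydrogens = 27.
Molecular formula: C20H27FO3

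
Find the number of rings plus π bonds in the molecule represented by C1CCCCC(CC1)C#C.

3

Molecular formula from the SMILES: C10H16.
DoU = (2C + 2 + N − H − X)/2 = (2·10 + 2 + 0 − 16 − 0)/2 = 6/2 = 3.
(Structurally: 1 ring(s) + 2 π bond(s) = 3.)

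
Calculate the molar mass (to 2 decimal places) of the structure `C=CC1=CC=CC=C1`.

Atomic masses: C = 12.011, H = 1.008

Molecular formula: C8H8.
M = 8×12.011 + 8×1.008 = 104.15 g/mol.

104.15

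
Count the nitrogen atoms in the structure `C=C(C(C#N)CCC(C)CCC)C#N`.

2

The symbol for nitrogen appears 2 times in the SMILES.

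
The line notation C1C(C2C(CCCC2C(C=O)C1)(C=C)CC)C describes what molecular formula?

Heavy atoms from the SMILES: 16 C, 1 O.
Implicit hydrogens by atom environment:
  7 × C: 2 H each → 14
  6 × C: 1 H each → 6
  2 × C: 3 H each → 6
  1 × C: no H
  1 × O: no H
  Total hydrogens = 26.
Molecular formula: C16H26O

C16H26O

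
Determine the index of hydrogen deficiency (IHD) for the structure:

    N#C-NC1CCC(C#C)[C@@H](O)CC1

5

Molecular formula from the SMILES: C10H14N2O.
DoU = (2C + 2 + N − H − X)/2 = (2·10 + 2 + 2 − 14 − 0)/2 = 10/2 = 5.
(Structurally: 1 ring(s) + 4 π bond(s) = 5.)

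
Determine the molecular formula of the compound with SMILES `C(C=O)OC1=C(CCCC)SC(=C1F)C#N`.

C11H12FNO2S

Heavy atoms from the SMILES: 11 C, 1 F, 1 N, 2 O, 1 S.
Implicit hydrogens by atom environment:
  4 × C: 2 H each → 8
  4 × C (aromatic): no H
  2 × O: no H
  1 × C: 3 H
  1 × C: 1 H
  1 × C: no H
  1 × F: no H
  1 × N: no H
  1 × S (aromatic): no H
  Total hydrogens = 12.
Molecular formula: C11H12FNO2S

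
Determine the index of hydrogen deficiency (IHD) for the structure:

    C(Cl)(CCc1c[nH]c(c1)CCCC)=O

Molecular formula from the SMILES: C11H16ClNO.
DoU = (2C + 2 + N − H − X)/2 = (2·11 + 2 + 1 − 16 − 1)/2 = 8/2 = 4.
(Structurally: 1 ring(s) + 3 π bond(s) = 4.)

4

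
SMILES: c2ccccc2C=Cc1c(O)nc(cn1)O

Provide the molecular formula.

Heavy atoms from the SMILES: 12 C, 2 N, 2 O.
Implicit hydrogens by atom environment:
  6 × C (aromatic): 1 H each → 6
  4 × C (aromatic): no H
  2 × C: 1 H each → 2
  2 × N (aromatic): no H
  2 × O: 1 H each → 2
  Total hydrogens = 10.
Molecular formula: C12H10N2O2

C12H10N2O2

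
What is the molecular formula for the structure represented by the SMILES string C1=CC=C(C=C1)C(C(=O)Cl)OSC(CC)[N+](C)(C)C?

C14H21ClNO2S+

Heavy atoms from the SMILES: 14 C, 1 Cl, 1 N, 2 O, 1 S.
Implicit hydrogens by atom environment:
  5 × C (aromatic): 1 H each → 5
  4 × C: 3 H each → 12
  2 × C: 1 H each → 2
  2 × O: no H
  1 × C: 2 H
  1 × C (aromatic): no H
  1 × C: no H
  1 × Cl: no H
  1 × N (charge +1): no H
  1 × S: no H
  Total hydrogens = 21.
Net charge +1.
Molecular formula: C14H21ClNO2S+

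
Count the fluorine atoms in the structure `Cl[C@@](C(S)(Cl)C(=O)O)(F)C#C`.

The symbol for fluorine appears 1 time in the SMILES.

1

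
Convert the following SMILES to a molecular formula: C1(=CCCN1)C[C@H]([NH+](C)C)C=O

Heavy atoms from the SMILES: 9 C, 2 N, 1 O.
Implicit hydrogens by atom environment:
  3 × C: 2 H each → 6
  3 × C: 1 H each → 3
  2 × C: 3 H each → 6
  1 × C: no H
  1 × N: 1 H
  1 × N (charge +1): 1 H
  1 × O: no H
  Total hydrogens = 17.
Net charge +1.
Molecular formula: C9H17N2O+

C9H17N2O+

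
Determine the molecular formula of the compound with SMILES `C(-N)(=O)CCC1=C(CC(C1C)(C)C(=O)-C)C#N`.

C13H18N2O2

Heavy atoms from the SMILES: 13 C, 2 N, 2 O.
Implicit hydrogens by atom environment:
  6 × C: no H
  3 × C: 3 H each → 9
  3 × C: 2 H each → 6
  2 × O: no H
  1 × C: 1 H
  1 × N: 2 H
  1 × N: no H
  Total hydrogens = 18.
Molecular formula: C13H18N2O2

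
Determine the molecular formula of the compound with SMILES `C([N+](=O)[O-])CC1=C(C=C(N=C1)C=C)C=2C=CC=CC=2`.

Heavy atoms from the SMILES: 15 C, 2 N, 2 O.
Implicit hydrogens by atom environment:
  7 × C (aromatic): 1 H each → 7
  4 × C (aromatic): no H
  3 × C: 2 H each → 6
  1 × C: 1 H
  1 × N (aromatic): no H
  1 × N (charge +1): no H
  1 × O: no H
  1 × O (charge -1): no H
  Total hydrogens = 14.
Molecular formula: C15H14N2O2

C15H14N2O2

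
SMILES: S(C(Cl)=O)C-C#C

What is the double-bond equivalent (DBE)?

Molecular formula from the SMILES: C4H3ClOS.
DoU = (2C + 2 + N − H − X)/2 = (2·4 + 2 + 0 − 3 − 1)/2 = 6/2 = 3.
(Structurally: 0 ring(s) + 3 π bond(s) = 3.)

3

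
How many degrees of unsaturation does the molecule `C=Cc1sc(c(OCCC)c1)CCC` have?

Molecular formula from the SMILES: C12H18OS.
DoU = (2C + 2 + N − H − X)/2 = (2·12 + 2 + 0 − 18 − 0)/2 = 8/2 = 4.
(Structurally: 1 ring(s) + 3 π bond(s) = 4.)

4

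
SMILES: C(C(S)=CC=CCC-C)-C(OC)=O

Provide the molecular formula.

Heavy atoms from the SMILES: 10 C, 2 O, 1 S.
Implicit hydrogens by atom environment:
  3 × C: 2 H each → 6
  3 × C: 1 H each → 3
  2 × C: 3 H each → 6
  2 × C: no H
  2 × O: no H
  1 × S: 1 H
  Total hydrogens = 16.
Molecular formula: C10H16O2S

C10H16O2S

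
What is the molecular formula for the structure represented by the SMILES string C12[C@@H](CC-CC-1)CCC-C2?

C10H18

Heavy atoms from the SMILES: 10 C.
Implicit hydrogens by atom environment:
  8 × C: 2 H each → 16
  2 × C: 1 H each → 2
  Total hydrogens = 18.
Molecular formula: C10H18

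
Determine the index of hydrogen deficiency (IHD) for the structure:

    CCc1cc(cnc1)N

4

Molecular formula from the SMILES: C7H10N2.
DoU = (2C + 2 + N − H − X)/2 = (2·7 + 2 + 2 − 10 − 0)/2 = 8/2 = 4.
(Structurally: 1 ring(s) + 3 π bond(s) = 4.)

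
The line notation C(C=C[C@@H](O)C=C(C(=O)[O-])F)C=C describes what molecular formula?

Heavy atoms from the SMILES: 9 C, 1 F, 3 O.
Implicit hydrogens by atom environment:
  5 × C: 1 H each → 5
  2 × C: 2 H each → 4
  2 × C: no H
  1 × F: no H
  1 × O: 1 H
  1 × O: no H
  1 × O (charge -1): no H
  Total hydrogens = 10.
Net charge -1.
Molecular formula: C9H10FO3-

C9H10FO3-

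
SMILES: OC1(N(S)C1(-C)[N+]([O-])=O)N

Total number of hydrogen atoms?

7

Hydrogens are implicit in SMILES; fill each atom to its normal valence:
  2 × C: no H
  1 × C: 3 H
  1 × N: 2 H
  1 × N: no H
  1 × N (charge +1): no H
  1 × O: 1 H
  1 × O: no H
  1 × O (charge -1): no H
  1 × S: 1 H
  Total hydrogens = 7.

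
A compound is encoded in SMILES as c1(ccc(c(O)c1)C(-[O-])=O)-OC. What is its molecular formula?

C8H7O4-

Heavy atoms from the SMILES: 8 C, 4 O.
Implicit hydrogens by atom environment:
  3 × C (aromatic): 1 H each → 3
  3 × C (aromatic): no H
  2 × O: no H
  1 × C: 3 H
  1 × C: no H
  1 × O: 1 H
  1 × O (charge -1): no H
  Total hydrogens = 7.
Net charge -1.
Molecular formula: C8H7O4-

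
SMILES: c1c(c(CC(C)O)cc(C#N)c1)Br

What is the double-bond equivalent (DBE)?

Molecular formula from the SMILES: C10H10BrNO.
DoU = (2C + 2 + N − H − X)/2 = (2·10 + 2 + 1 − 10 − 1)/2 = 12/2 = 6.
(Structurally: 1 ring(s) + 5 π bond(s) = 6.)

6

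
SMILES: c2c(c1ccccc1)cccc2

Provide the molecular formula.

Heavy atoms from the SMILES: 12 C.
Implicit hydrogens by atom environment:
  10 × C (aromatic): 1 H each → 10
  2 × C (aromatic): no H
  Total hydrogens = 10.
Molecular formula: C12H10

C12H10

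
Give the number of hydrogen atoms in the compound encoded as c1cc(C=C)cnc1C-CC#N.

10

Hydrogens are implicit in SMILES; fill each atom to its normal valence:
  3 × C: 2 H each → 6
  3 × C (aromatic): 1 H each → 3
  2 × C (aromatic): no H
  1 × C: 1 H
  1 × C: no H
  1 × N (aromatic): no H
  1 × N: no H
  Total hydrogens = 10.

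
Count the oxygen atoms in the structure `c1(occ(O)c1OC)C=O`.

The symbol for oxygen appears 4 times in the SMILES.

4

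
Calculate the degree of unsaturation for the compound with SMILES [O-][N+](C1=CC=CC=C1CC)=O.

5

Molecular formula from the SMILES: C8H9NO2.
DoU = (2C + 2 + N − H − X)/2 = (2·8 + 2 + 1 − 9 − 0)/2 = 10/2 = 5.
(Structurally: 1 ring(s) + 4 π bond(s) = 5.)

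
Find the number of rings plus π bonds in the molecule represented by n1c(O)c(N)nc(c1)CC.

Molecular formula from the SMILES: C6H9N3O.
DoU = (2C + 2 + N − H − X)/2 = (2·6 + 2 + 3 − 9 − 0)/2 = 8/2 = 4.
(Structurally: 1 ring(s) + 3 π bond(s) = 4.)

4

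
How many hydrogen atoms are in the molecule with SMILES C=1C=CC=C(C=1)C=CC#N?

Hydrogens are implicit in SMILES; fill each atom to its normal valence:
  5 × C (aromatic): 1 H each → 5
  2 × C: 1 H each → 2
  1 × C (aromatic): no H
  1 × C: no H
  1 × N: no H
  Total hydrogens = 7.

7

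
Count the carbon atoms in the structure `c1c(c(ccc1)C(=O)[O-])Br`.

The symbol for carbon appears 7 times in the SMILES. Lowercase c denotes aromatic carbon and counts toward C.

7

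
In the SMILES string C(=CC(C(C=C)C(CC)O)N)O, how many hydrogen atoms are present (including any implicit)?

Hydrogens are implicit in SMILES; fill each atom to its normal valence:
  6 × C: 1 H each → 6
  2 × C: 2 H each → 4
  2 × O: 1 H each → 2
  1 × C: 3 H
  1 × N: 2 H
  Total hydrogens = 17.

17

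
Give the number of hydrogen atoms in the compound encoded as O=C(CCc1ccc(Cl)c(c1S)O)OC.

Hydrogens are implicit in SMILES; fill each atom to its normal valence:
  4 × C (aromatic): no H
  2 × C: 2 H each → 4
  2 × C (aromatic): 1 H each → 2
  2 × O: no H
  1 × C: 3 H
  1 × C: no H
  1 × Cl: no H
  1 × O: 1 H
  1 × S: 1 H
  Total hydrogens = 11.

11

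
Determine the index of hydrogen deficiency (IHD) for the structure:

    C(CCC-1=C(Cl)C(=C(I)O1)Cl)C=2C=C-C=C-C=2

Molecular formula from the SMILES: C13H11Cl2IO.
DoU = (2C + 2 + N − H − X)/2 = (2·13 + 2 + 0 − 11 − 3)/2 = 14/2 = 7.
(Structurally: 2 ring(s) + 5 π bond(s) = 7.)

7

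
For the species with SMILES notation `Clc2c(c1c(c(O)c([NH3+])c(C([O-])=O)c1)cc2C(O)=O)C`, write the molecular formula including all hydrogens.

C13H10ClNO5

Heavy atoms from the SMILES: 13 C, 1 Cl, 1 N, 5 O.
Implicit hydrogens by atom environment:
  8 × C (aromatic): no H
  2 × C (aromatic): 1 H each → 2
  2 × C: no H
  2 × O: 1 H each → 2
  2 × O: no H
  1 × C: 3 H
  1 × Cl: no H
  1 × N (charge +1): 3 H
  1 × O (charge -1): no H
  Total hydrogens = 10.
Molecular formula: C13H10ClNO5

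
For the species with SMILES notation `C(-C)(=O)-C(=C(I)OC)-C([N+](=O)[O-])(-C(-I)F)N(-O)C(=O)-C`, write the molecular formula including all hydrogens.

C9H11FI2N2O6

Heavy atoms from the SMILES: 9 C, 1 F, 2 I, 2 N, 6 O.
Implicit hydrogens by atom environment:
  5 × C: no H
  4 × O: no H
  3 × C: 3 H each → 9
  2 × I: no H
  1 × C: 1 H
  1 × F: no H
  1 × N: no H
  1 × N (charge +1): no H
  1 × O: 1 H
  1 × O (charge -1): no H
  Total hydrogens = 11.
Molecular formula: C9H11FI2N2O6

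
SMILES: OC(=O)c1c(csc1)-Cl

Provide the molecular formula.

Heavy atoms from the SMILES: 5 C, 1 Cl, 2 O, 1 S.
Implicit hydrogens by atom environment:
  2 × C (aromatic): 1 H each → 2
  2 × C (aromatic): no H
  1 × C: no H
  1 × Cl: no H
  1 × O: 1 H
  1 × O: no H
  1 × S (aromatic): no H
  Total hydrogens = 3.
Molecular formula: C5H3ClO2S

C5H3ClO2S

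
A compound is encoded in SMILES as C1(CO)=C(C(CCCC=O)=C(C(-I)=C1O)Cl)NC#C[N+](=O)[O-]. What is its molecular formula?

Heavy atoms from the SMILES: 13 C, 1 Cl, 1 I, 2 N, 5 O.
Implicit hydrogens by atom environment:
  6 × C (aromatic): no H
  4 × C: 2 H each → 8
  2 × C: no H
  2 × O: 1 H each → 2
  2 × O: no H
  1 × C: 1 H
  1 × Cl: no H
  1 × I: no H
  1 × N: 1 H
  1 × N (charge +1): no H
  1 × O (charge -1): no H
  Total hydrogens = 12.
Molecular formula: C13H12ClIN2O5

C13H12ClIN2O5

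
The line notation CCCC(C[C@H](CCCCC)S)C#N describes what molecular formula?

Heavy atoms from the SMILES: 12 C, 1 N, 1 S.
Implicit hydrogens by atom environment:
  7 × C: 2 H each → 14
  2 × C: 3 H each → 6
  2 × C: 1 H each → 2
  1 × C: no H
  1 × N: no H
  1 × S: 1 H
  Total hydrogens = 23.
Molecular formula: C12H23NS

C12H23NS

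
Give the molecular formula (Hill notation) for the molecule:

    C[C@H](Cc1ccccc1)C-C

Heavy atoms from the SMILES: 11 C.
Implicit hydrogens by atom environment:
  5 × C (aromatic): 1 H each → 5
  2 × C: 3 H each → 6
  2 × C: 2 H each → 4
  1 × C: 1 H
  1 × C (aromatic): no H
  Total hydrogens = 16.
Molecular formula: C11H16

C11H16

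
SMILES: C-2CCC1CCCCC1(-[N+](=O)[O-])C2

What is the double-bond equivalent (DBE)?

Molecular formula from the SMILES: C10H17NO2.
DoU = (2C + 2 + N − H − X)/2 = (2·10 + 2 + 1 − 17 − 0)/2 = 6/2 = 3.
(Structurally: 2 ring(s) + 1 π bond(s) = 3.)

3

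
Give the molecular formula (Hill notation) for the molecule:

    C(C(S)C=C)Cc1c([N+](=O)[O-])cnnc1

Heavy atoms from the SMILES: 9 C, 3 N, 2 O, 1 S.
Implicit hydrogens by atom environment:
  3 × C: 2 H each → 6
  2 × C (aromatic): 1 H each → 2
  2 × C: 1 H each → 2
  2 × C (aromatic): no H
  2 × N (aromatic): no H
  1 × N (charge +1): no H
  1 × O: no H
  1 × O (charge -1): no H
  1 × S: 1 H
  Total hydrogens = 11.
Molecular formula: C9H11N3O2S

C9H11N3O2S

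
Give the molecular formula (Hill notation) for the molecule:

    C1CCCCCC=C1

C8H14

Heavy atoms from the SMILES: 8 C.
Implicit hydrogens by atom environment:
  6 × C: 2 H each → 12
  2 × C: 1 H each → 2
  Total hydrogens = 14.
Molecular formula: C8H14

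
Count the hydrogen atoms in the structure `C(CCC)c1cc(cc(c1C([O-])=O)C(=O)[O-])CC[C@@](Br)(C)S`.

Hydrogens are implicit in SMILES; fill each atom to its normal valence:
  5 × C: 2 H each → 10
  4 × C (aromatic): no H
  3 × C: no H
  2 × C: 3 H each → 6
  2 × C (aromatic): 1 H each → 2
  2 × O: no H
  2 × O (charge -1): no H
  1 × Br: no H
  1 × S: 1 H
  Total hydrogens = 19.

19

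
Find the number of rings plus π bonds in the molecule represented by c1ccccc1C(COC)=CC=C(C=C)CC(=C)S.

8

Molecular formula from the SMILES: C17H20OS.
DoU = (2C + 2 + N − H − X)/2 = (2·17 + 2 + 0 − 20 − 0)/2 = 16/2 = 8.
(Structurally: 1 ring(s) + 7 π bond(s) = 8.)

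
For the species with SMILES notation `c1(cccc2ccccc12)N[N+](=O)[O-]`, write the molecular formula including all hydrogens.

C10H8N2O2

Heavy atoms from the SMILES: 10 C, 2 N, 2 O.
Implicit hydrogens by atom environment:
  7 × C (aromatic): 1 H each → 7
  3 × C (aromatic): no H
  1 × N: 1 H
  1 × N (charge +1): no H
  1 × O: no H
  1 × O (charge -1): no H
  Total hydrogens = 8.
Molecular formula: C10H8N2O2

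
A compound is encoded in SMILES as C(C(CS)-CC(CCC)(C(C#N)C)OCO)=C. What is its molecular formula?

Heavy atoms from the SMILES: 13 C, 1 N, 2 O, 1 S.
Implicit hydrogens by atom environment:
  6 × C: 2 H each → 12
  3 × C: 1 H each → 3
  2 × C: 3 H each → 6
  2 × C: no H
  1 × N: no H
  1 × O: 1 H
  1 × O: no H
  1 × S: 1 H
  Total hydrogens = 23.
Molecular formula: C13H23NO2S

C13H23NO2S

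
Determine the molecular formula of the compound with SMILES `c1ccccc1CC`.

Heavy atoms from the SMILES: 8 C.
Implicit hydrogens by atom environment:
  5 × C (aromatic): 1 H each → 5
  1 × C: 3 H
  1 × C: 2 H
  1 × C (aromatic): no H
  Total hydrogens = 10.
Molecular formula: C8H10

C8H10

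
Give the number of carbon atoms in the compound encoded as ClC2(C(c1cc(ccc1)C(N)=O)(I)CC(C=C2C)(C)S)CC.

The symbol for carbon appears 17 times in the SMILES. Lowercase c denotes aromatic carbon and counts toward C.

17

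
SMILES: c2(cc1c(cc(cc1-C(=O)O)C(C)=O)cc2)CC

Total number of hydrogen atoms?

14

Hydrogens are implicit in SMILES; fill each atom to its normal valence:
  5 × C (aromatic): 1 H each → 5
  5 × C (aromatic): no H
  2 × C: 3 H each → 6
  2 × C: no H
  2 × O: no H
  1 × C: 2 H
  1 × O: 1 H
  Total hydrogens = 14.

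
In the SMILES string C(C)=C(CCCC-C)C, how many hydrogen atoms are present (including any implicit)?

Hydrogens are implicit in SMILES; fill each atom to its normal valence:
  4 × C: 2 H each → 8
  3 × C: 3 H each → 9
  1 × C: 1 H
  1 × C: no H
  Total hydrogens = 18.

18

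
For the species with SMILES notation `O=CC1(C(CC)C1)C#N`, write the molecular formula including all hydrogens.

Heavy atoms from the SMILES: 7 C, 1 N, 1 O.
Implicit hydrogens by atom environment:
  2 × C: 2 H each → 4
  2 × C: 1 H each → 2
  2 × C: no H
  1 × C: 3 H
  1 × N: no H
  1 × O: no H
  Total hydrogens = 9.
Molecular formula: C7H9NO

C7H9NO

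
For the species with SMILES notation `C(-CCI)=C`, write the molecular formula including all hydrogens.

Heavy atoms from the SMILES: 4 C, 1 I.
Implicit hydrogens by atom environment:
  3 × C: 2 H each → 6
  1 × C: 1 H
  1 × I: no H
  Total hydrogens = 7.
Molecular formula: C4H7I

C4H7I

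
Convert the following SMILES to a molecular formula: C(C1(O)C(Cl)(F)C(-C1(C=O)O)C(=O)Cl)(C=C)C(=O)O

Heavy atoms from the SMILES: 10 C, 2 Cl, 1 F, 6 O.
Implicit hydrogens by atom environment:
  5 × C: no H
  4 × C: 1 H each → 4
  3 × O: 1 H each → 3
  3 × O: no H
  2 × Cl: no H
  1 × C: 2 H
  1 × F: no H
  Total hydrogens = 9.
Molecular formula: C10H9Cl2FO6

C10H9Cl2FO6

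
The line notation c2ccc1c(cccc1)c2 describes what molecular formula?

C10H8

Heavy atoms from the SMILES: 10 C.
Implicit hydrogens by atom environment:
  8 × C (aromatic): 1 H each → 8
  2 × C (aromatic): no H
  Total hydrogens = 8.
Molecular formula: C10H8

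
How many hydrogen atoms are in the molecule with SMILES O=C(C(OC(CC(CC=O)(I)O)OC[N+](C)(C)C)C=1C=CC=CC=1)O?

Hydrogens are implicit in SMILES; fill each atom to its normal valence:
  5 × C (aromatic): 1 H each → 5
  4 × O: no H
  3 × C: 3 H each → 9
  3 × C: 2 H each → 6
  3 × C: 1 H each → 3
  2 × C: no H
  2 × O: 1 H each → 2
  1 × C (aromatic): no H
  1 × I: no H
  1 × N (charge +1): no H
  Total hydrogens = 25.

25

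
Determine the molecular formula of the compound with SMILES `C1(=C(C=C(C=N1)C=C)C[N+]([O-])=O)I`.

C8H7IN2O2

Heavy atoms from the SMILES: 8 C, 1 I, 2 N, 2 O.
Implicit hydrogens by atom environment:
  3 × C (aromatic): no H
  2 × C: 2 H each → 4
  2 × C (aromatic): 1 H each → 2
  1 × C: 1 H
  1 × I: no H
  1 × N (aromatic): no H
  1 × N (charge +1): no H
  1 × O: no H
  1 × O (charge -1): no H
  Total hydrogens = 7.
Molecular formula: C8H7IN2O2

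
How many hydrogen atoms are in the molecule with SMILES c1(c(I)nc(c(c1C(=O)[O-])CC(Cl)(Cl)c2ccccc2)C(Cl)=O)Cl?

Hydrogens are implicit in SMILES; fill each atom to its normal valence:
  6 × C (aromatic): no H
  5 × C (aromatic): 1 H each → 5
  4 × Cl: no H
  3 × C: no H
  2 × O: no H
  1 × C: 2 H
  1 × I: no H
  1 × N (aromatic): no H
  1 × O (charge -1): no H
  Total hydrogens = 7.

7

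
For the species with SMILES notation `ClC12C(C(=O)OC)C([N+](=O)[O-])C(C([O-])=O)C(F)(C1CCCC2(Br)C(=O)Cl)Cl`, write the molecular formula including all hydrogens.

C14H13BrCl3FNO7-

Heavy atoms from the SMILES: 1 Br, 14 C, 3 Cl, 1 F, 1 N, 7 O.
Implicit hydrogens by atom environment:
  6 × C: no H
  5 × O: no H
  4 × C: 1 H each → 4
  3 × C: 2 H each → 6
  3 × Cl: no H
  2 × O (charge -1): no H
  1 × Br: no H
  1 × C: 3 H
  1 × F: no H
  1 × N (charge +1): no H
  Total hydrogens = 13.
Net charge -1.
Molecular formula: C14H13BrCl3FNO7-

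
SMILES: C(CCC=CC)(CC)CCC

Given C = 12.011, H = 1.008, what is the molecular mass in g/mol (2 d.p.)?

154.30

Molecular formula: C11H22.
M = 11×12.011 + 22×1.008 = 154.30 g/mol.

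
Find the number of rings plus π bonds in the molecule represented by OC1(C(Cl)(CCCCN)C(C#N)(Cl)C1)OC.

Molecular formula from the SMILES: C10H16Cl2N2O2.
DoU = (2C + 2 + N − H − X)/2 = (2·10 + 2 + 2 − 16 − 2)/2 = 6/2 = 3.
(Structurally: 1 ring(s) + 2 π bond(s) = 3.)

3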